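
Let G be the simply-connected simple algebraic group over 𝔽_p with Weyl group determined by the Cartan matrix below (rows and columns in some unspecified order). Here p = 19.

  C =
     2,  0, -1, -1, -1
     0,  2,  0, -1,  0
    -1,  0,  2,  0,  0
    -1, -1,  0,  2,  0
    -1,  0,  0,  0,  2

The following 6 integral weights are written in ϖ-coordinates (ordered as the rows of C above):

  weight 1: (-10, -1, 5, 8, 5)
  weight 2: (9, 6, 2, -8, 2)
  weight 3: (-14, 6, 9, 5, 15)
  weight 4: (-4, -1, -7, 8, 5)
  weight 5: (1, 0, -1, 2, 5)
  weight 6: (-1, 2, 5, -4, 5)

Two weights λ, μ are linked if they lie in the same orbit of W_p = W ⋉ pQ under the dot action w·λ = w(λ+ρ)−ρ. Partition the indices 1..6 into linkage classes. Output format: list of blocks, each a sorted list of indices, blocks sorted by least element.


C ↔ D_5 under row/col permutation; |W(D_5)| = 1920.

Each λ_j+ρ reduced to Ā_19; 5-tuples below use C's row order:

  λ_1+ρ ↦ (3, 0, 3, 0, 3)
  λ_2+ρ ↦ (3, 0, 3, 0, 3)
  λ_3+ρ ↦ (3, 0, 3, 0, 3)
  λ_4+ρ ↦ (3, 0, 3, 0, 3)
  λ_5+ρ ↦ (2, 1, 0, 3, 6)
  λ_6+ρ ↦ (3, 0, 3, 0, 3)

Grouping the 6 weights by Ā_19-representative: 2 linkage classes.

[[1, 2, 3, 4, 6], [5]]


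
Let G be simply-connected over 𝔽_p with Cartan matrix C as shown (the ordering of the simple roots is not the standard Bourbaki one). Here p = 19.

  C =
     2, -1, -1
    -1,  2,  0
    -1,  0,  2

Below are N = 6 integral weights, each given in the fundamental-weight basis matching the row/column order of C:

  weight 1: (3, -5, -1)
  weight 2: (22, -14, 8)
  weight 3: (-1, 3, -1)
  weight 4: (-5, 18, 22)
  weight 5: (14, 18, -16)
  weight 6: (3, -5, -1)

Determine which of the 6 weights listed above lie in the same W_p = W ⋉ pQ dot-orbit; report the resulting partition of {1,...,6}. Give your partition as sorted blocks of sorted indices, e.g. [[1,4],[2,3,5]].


Type A_3, rank 3, |W|=24; reorder rows/cols to standard.

Each λ_j+ρ reduced to Ā_19; 3-tuples below use C's row order:

    [1] (0, 4, 0)
    [2] (6, 0, 4)
    [3] (0, 4, 0)
    [4] (0, 4, 0)
    [5] (0, 4, 0)
    [6] (0, 4, 0)

Grouping the 6 weights by Ā_19-representative: 2 linkage classes.

[[1, 3, 4, 5, 6], [2]]


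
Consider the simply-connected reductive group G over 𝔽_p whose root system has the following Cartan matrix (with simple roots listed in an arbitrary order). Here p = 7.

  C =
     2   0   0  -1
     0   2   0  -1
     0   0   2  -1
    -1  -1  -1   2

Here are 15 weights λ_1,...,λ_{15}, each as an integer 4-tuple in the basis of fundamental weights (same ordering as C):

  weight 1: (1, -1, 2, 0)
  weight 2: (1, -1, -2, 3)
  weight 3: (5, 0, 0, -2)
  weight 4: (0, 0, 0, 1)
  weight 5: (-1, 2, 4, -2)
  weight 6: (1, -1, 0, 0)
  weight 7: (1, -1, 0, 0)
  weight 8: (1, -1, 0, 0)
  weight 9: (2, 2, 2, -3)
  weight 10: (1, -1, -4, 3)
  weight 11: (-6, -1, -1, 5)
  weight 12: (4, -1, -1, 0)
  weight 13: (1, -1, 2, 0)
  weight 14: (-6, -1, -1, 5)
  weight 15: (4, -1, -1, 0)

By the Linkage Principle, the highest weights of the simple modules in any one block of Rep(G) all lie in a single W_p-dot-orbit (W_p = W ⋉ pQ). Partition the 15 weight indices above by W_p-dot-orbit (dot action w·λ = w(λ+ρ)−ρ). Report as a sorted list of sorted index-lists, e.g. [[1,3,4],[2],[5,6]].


D_4 Cartan matrix, 4 simple roots permuted; ρ=(1,1,1,1).

λ_j+ρ reflected into Ā_7 (⟨·,θ^∨⟩≤7); 4-tuples as given:

  λ_1+ρ ↦ (2, 0, 3, 1) · λ_2+ρ ↦ (2, 0, 1, 1) · λ_3+ρ ↦ (5, 0, 0, 1) · λ_4+ρ ↦ (1, 1, 1, 2) · λ_5+ρ ↦ (1, 2, 4, 0) · λ_6+ρ ↦ (2, 0, 1, 1) · λ_7+ρ ↦ (2, 0, 1, 1) · λ_8+ρ ↦ (2, 0, 1, 1) · λ_9+ρ ↦ (1, 1, 1, 2) · λ_10+ρ ↦ (2, 0, 3, 1) · λ_11+ρ ↦ (5, 0, 0, 1) · λ_12+ρ ↦ (5, 0, 0, 1) · λ_13+ρ ↦ (2, 0, 3, 1) · λ_14+ρ ↦ (5, 0, 0, 1) · λ_15+ρ ↦ (5, 0, 0, 1)

These 15 weights hit 5 W_7-dot-orbits; sizes (3, 4, 5, 2, 1):

[[1, 10, 13], [2, 6, 7, 8], [3, 11, 12, 14, 15], [4, 9], [5]]


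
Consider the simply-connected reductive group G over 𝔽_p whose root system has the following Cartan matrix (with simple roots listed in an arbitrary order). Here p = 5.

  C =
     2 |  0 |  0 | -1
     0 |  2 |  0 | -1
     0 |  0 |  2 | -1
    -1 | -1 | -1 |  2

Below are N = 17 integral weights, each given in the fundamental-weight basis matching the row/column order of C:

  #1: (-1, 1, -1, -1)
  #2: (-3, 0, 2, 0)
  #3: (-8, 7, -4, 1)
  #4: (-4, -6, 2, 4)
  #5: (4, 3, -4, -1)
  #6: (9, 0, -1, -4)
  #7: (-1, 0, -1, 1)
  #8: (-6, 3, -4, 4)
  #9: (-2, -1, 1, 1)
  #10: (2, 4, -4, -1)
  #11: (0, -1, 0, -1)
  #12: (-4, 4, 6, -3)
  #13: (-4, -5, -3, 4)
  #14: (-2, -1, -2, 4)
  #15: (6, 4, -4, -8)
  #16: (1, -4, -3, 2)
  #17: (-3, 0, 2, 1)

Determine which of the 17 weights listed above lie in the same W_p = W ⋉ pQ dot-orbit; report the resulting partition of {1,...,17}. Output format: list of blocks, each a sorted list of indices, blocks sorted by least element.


Root system D_4: the 4×4 matrix C matches after relabeling.

Ā_5 reps of the 17 weights (D_4, coords as presented):

  [1] (0, 2, 0, 0);  [2] (1, 0, 2, 1);  [3] (0, 1, 0, 2);  [4] (0, 2, 0, 0);  [5] (1, 0, 1, 0);  [6] (0, 1, 0, 2);  [7] (0, 1, 0, 2);  [8] (1, 0, 1, 0);  [9] (1, 0, 2, 1);  [10] (0, 2, 0, 0);  [11] (1, 0, 1, 0);  [12] (0, 2, 0, 0);  [13] (1, 0, 2, 1);  [14] (1, 0, 1, 0);  [15] (0, 2, 0, 0);  [16] (0, 1, 0, 2);  [17] (1, 0, 2, 1)

Grouping the 17 weights by Ā_5-representative: 4 linkage classes.

[[1, 4, 10, 12, 15], [2, 9, 13, 17], [3, 6, 7, 16], [5, 8, 11, 14]]


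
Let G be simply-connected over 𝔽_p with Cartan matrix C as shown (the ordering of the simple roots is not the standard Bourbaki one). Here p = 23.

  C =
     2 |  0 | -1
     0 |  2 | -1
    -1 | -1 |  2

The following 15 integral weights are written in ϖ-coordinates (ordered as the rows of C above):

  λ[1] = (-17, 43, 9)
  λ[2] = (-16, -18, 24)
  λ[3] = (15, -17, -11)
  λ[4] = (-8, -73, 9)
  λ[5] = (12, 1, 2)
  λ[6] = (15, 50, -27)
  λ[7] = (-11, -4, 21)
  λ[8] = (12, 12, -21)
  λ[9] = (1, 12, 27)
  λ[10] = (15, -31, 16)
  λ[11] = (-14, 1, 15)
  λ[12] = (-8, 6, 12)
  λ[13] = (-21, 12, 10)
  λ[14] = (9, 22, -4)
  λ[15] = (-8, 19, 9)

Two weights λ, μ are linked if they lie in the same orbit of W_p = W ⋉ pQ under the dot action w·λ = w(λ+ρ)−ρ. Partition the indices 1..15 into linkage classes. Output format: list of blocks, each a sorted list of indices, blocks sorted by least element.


Cartan matrix: type A_3 (|W|=24); un-permuting the 3 rows.

Alcove-folded reps (p=23, 15 weights, presented ϖ-order):

  λ_1+ρ ↦ (6, 8, 7)
  λ_2+ρ ↦ (6, 8, 7)
  λ_3+ρ ↦ (7, 7, 6)
  λ_4+ρ ↦ (0, 13, 3)
  λ_5+ρ ↦ (13, 2, 3)
  λ_6+ρ ↦ (13, 2, 3)
  λ_7+ρ ↦ (10, 3, 9)
  λ_8+ρ ↦ (7, 7, 6)
  λ_9+ρ ↦ (13, 2, 3)
  λ_10+ρ ↦ (7, 7, 6)
  λ_11+ρ ↦ (13, 2, 3)
  λ_12+ρ ↦ (7, 7, 6)
  λ_13+ρ ↦ (10, 3, 9)
  λ_14+ρ ↦ (0, 13, 3)
  λ_15+ρ ↦ (0, 13, 3)

Linkage partition of the 15 weights (5 classes, p=23):

[[1, 2], [3, 8, 10, 12], [4, 14, 15], [5, 6, 9, 11], [7, 13]]


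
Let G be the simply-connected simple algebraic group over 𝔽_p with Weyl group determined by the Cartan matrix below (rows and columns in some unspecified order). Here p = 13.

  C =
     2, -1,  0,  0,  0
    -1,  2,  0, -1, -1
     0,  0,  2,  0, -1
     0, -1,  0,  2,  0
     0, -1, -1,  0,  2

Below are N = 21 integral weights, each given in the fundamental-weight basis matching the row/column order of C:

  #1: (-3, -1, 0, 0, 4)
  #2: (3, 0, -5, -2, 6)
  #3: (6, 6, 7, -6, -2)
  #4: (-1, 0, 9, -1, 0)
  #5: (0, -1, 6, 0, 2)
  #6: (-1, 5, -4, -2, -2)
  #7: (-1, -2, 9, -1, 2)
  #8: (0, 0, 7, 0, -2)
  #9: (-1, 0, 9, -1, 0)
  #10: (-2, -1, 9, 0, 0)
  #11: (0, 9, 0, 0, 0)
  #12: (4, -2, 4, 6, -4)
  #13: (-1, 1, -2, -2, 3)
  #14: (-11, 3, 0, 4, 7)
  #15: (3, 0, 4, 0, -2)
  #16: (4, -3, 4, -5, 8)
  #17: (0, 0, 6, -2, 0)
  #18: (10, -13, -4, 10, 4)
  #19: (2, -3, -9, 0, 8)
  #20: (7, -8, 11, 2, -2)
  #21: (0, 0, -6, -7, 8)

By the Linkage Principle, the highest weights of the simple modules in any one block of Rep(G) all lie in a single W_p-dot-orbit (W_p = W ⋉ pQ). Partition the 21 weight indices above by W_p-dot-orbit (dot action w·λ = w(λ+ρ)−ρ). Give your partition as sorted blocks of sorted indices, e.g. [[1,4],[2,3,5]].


Root system D_5: the 5×5 matrix C matches after relabeling.

Folding the 21 weights λ_j+ρ into Ā_13 (reps in the given 5-coord order):

    λ_1+ρ ↦ (0, 1, 1, 1, 3)
    λ_2+ρ ↦ (4, 0, 4, 1, 1)
    λ_3+ρ ↦ (1, 3, 1, 3, 1)
    λ_4+ρ ↦ (0, 1, 10, 0, 0)
    λ_5+ρ ↦ (1, 0, 7, 1, 1)
    λ_6+ρ ↦ (0, 1, 1, 1, 3)
    λ_7+ρ ↦ (0, 1, 10, 0, 0)
    λ_8+ρ ↦ (1, 0, 7, 1, 1)
    λ_9+ρ ↦ (0, 1, 10, 0, 0)
    λ_10+ρ ↦ (0, 1, 10, 0, 0)
    λ_11+ρ ↦ (0, 1, 10, 0, 0)
    λ_12+ρ ↦ (1, 3, 1, 3, 1)
    λ_13+ρ ↦ (0, 1, 1, 1, 3)
    λ_14+ρ ↦ (4, 0, 4, 1, 1)
    λ_15+ρ ↦ (4, 0, 4, 1, 1)
    λ_16+ρ ↦ (0, 1, 1, 1, 3)
    λ_17+ρ ↦ (1, 0, 7, 1, 1)
    λ_18+ρ ↦ (1, 0, 7, 1, 1)
    λ_19+ρ ↦ (1, 0, 7, 1, 1)
    λ_20+ρ ↦ (4, 0, 4, 1, 1)
    λ_21+ρ ↦ (4, 0, 4, 1, 1)

5 distinct reps among the 21 weights ⇒ 5 W_13-linkage classes:

[[1, 6, 13, 16], [2, 14, 15, 20, 21], [3, 12], [4, 7, 9, 10, 11], [5, 8, 17, 18, 19]]


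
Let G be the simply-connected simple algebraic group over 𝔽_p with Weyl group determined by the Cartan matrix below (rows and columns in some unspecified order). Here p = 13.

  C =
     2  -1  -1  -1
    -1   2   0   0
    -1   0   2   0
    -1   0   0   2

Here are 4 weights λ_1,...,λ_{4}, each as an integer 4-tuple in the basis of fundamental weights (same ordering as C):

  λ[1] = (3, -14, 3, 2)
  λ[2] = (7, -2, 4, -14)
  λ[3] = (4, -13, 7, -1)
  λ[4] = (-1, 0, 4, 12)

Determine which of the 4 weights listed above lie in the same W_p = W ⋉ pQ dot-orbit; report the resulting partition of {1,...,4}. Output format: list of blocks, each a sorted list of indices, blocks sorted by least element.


Dynkin diagram of C (from the 6 off-diagonal −1 entries): D_4.

Folding the 4 weights λ_j+ρ into Ā_13 (reps in the given 4-coord order):

    1: (2, 2, 3, 4)
    2: (0, 5, 1, 7)
    3: (0, 5, 1, 7)
    4: (0, 5, 1, 7)

Grouping the 4 weights by Ā_13-representative: 2 linkage classes.

[[1], [2, 3, 4]]


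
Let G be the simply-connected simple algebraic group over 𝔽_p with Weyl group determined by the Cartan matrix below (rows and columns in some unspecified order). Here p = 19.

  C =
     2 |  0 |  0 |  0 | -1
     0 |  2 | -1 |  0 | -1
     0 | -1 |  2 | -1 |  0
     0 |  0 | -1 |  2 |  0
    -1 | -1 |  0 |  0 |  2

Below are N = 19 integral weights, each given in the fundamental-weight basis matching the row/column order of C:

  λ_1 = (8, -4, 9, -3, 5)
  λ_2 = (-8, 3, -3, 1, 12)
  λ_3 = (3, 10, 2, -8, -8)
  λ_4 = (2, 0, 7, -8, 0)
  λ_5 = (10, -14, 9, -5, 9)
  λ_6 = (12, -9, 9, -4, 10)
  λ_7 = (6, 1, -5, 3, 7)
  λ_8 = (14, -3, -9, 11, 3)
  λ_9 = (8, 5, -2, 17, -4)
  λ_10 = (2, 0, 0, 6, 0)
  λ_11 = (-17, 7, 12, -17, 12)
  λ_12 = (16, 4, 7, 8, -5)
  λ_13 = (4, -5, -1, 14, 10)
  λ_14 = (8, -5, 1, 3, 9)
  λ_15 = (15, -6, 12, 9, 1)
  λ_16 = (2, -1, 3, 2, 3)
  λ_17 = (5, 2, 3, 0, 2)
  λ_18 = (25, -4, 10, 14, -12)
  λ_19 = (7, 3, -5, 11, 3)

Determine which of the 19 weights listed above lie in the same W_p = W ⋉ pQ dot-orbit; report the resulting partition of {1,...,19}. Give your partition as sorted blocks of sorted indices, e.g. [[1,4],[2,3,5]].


C ↔ A_5 under row/col permutation; |W(A_5)| = 720.

Each λ_j+ρ reduced to Ā_19; 5-tuples below use C's row order:

  λ_1+ρ ↦ (6, 3, 4, 1, 3) · λ_2+ρ ↦ (7, 2, 2, 0, 6) · λ_3+ρ ↦ (3, 0, 4, 3, 4) · λ_4+ρ ↦ (3, 1, 1, 7, 1) · λ_5+ρ ↦ (6, 3, 4, 1, 3) · λ_6+ρ ↦ (6, 3, 4, 1, 3) · λ_7+ρ ↦ (7, 2, 2, 0, 6) · λ_8+ρ ↦ (7, 2, 2, 0, 6) · λ_9+ρ ↦ (3, 1, 1, 7, 1) · λ_10+ρ ↦ (3, 1, 1, 7, 1) · λ_11+ρ ↦ (2, 2, 1, 2, 1) · λ_12+ρ ↦ (3, 1, 1, 7, 1) · λ_13+ρ ↦ (3, 0, 4, 3, 4) · λ_14+ρ ↦ (7, 2, 2, 0, 6) · λ_15+ρ ↦ (3, 1, 1, 7, 1) · λ_16+ρ ↦ (3, 0, 4, 3, 4) · λ_17+ρ ↦ (6, 3, 4, 1, 3) · λ_18+ρ ↦ (3, 0, 4, 3, 4) · λ_19+ρ ↦ (3, 0, 4, 3, 4)

Linkage partition of the 19 weights (5 classes, p=19):

[[1, 5, 6, 17], [2, 7, 8, 14], [3, 13, 16, 18, 19], [4, 9, 10, 12, 15], [11]]


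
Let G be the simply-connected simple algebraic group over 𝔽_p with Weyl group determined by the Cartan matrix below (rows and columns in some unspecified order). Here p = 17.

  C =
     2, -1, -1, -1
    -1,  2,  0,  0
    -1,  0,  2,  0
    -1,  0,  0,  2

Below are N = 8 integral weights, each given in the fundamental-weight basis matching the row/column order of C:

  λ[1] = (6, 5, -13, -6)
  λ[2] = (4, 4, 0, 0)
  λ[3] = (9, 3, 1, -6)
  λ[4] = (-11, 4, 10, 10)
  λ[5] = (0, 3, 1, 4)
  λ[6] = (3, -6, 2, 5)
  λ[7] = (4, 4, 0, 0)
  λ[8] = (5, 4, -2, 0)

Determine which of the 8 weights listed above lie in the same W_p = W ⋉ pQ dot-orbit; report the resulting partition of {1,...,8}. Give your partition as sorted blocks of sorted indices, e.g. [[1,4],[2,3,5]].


Root system D_4: the 4×4 matrix C matches after relabeling.

W_17-reps of the 8 weights in Ā_17 (same 4-coord order as C):

  λ_1 → (1, 4, 2, 5);  λ_2 → (5, 5, 1, 1);  λ_3 → (1, 4, 2, 5);  λ_4 → (5, 5, 1, 1);  λ_5 → (1, 4, 2, 5);  λ_6 → (1, 4, 2, 5);  λ_7 → (5, 5, 1, 1);  λ_8 → (5, 5, 1, 1)

These 8 weights hit 2 W_17-dot-orbits; sizes (4, 4):

[[1, 3, 5, 6], [2, 4, 7, 8]]


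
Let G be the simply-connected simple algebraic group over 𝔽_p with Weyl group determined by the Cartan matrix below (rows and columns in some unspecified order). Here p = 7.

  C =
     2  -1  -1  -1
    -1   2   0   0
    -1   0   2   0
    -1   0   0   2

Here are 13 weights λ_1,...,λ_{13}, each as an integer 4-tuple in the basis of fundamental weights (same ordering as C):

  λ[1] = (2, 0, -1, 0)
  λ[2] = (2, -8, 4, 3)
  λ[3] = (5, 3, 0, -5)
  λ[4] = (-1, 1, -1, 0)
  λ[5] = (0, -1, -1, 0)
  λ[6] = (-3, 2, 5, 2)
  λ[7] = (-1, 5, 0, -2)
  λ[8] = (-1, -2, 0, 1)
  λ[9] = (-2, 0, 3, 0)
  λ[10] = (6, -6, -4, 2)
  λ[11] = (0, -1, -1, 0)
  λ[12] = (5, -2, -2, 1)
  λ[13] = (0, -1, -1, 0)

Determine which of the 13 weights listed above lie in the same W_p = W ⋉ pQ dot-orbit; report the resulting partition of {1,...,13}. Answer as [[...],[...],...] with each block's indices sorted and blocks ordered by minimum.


C ↔ D_4 under row/col permutation; |W(D_4)| = 192.

Each λ_j+ρ reduced to Ā_7; 4-tuples below use C's row order:

  λ_1+ρ ↦ (2, 1, 0, 1) · λ_2+ρ ↦ (0, 2, 0, 1) · λ_3+ρ ↦ (1, 0, 3, 0) · λ_4+ρ ↦ (0, 2, 0, 1) · λ_5+ρ ↦ (1, 0, 0, 1) · λ_6+ρ ↦ (1, 0, 3, 0) · λ_7+ρ ↦ (1, 5, 0, 0) · λ_8+ρ ↦ (1, 0, 0, 1) · λ_9+ρ ↦ (1, 0, 3, 0) · λ_10+ρ ↦ (2, 2, 0, 0) · λ_11+ρ ↦ (1, 0, 0, 1) · λ_12+ρ ↦ (1, 0, 0, 1) · λ_13+ρ ↦ (1, 0, 0, 1)

Partition of {1..13} into 6 W_7-dot-orbits:

[[1], [2, 4], [3, 6, 9], [5, 8, 11, 12, 13], [7], [10]]


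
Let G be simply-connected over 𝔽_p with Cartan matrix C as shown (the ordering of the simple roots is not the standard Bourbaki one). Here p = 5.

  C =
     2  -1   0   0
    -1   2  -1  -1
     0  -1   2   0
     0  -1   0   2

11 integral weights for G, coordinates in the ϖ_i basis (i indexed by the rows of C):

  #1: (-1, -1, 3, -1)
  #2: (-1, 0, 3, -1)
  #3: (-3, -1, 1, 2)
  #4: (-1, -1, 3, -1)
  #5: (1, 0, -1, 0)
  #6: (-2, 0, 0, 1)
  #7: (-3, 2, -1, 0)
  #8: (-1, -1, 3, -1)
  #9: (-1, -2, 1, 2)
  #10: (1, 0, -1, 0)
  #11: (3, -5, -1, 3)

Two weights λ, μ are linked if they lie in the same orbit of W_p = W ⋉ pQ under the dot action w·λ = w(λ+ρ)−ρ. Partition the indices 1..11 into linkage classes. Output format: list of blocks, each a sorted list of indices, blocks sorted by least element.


C ↔ D_4 under row/col permutation; |W(D_4)| = 192.

λ_j+ρ reflected into Ā_5 (⟨·,θ^∨⟩≤5); 4-tuples as given:

  1: (0, 0, 4, 0) · 2: (0, 0, 4, 0) · 3: (0, 2, 0, 1) · 4: (0, 0, 4, 0) · 5: (2, 1, 0, 1) · 6: (1, 0, 1, 2) · 7: (2, 1, 0, 1) · 8: (0, 0, 4, 0) · 9: (1, 0, 1, 2) · 10: (2, 1, 0, 1) · 11: (0, 0, 4, 0)

4 distinct reps among the 11 weights ⇒ 4 W_5-linkage classes:

[[1, 2, 4, 8, 11], [3], [5, 7, 10], [6, 9]]


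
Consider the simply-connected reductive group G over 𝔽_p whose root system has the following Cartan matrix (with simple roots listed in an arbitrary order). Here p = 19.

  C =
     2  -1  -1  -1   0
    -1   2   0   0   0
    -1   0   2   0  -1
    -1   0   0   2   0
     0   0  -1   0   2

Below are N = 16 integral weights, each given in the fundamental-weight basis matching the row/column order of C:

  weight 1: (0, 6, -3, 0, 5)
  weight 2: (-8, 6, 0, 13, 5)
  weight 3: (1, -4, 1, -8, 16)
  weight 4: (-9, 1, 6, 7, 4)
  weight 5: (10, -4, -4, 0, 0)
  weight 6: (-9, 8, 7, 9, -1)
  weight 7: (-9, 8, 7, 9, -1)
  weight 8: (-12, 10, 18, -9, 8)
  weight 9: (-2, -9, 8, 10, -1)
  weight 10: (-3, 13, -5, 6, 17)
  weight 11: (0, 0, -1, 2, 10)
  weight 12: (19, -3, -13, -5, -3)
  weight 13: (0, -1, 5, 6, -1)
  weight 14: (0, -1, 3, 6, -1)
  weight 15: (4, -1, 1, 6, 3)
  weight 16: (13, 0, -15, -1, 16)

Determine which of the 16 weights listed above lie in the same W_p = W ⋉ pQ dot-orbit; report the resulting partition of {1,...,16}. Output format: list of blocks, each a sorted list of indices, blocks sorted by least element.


Cartan matrix: type D_5 (|W|=1920); un-permuting the 5 rows.

W_19-reps of the 16 weights in Ā_19 (same 5-coord order as C):

  1: (1, 6, 1, 0, 4) · 2: (1, 0, 4, 7, 0) · 3: (1, 1, 0, 3, 11) · 4: (1, 6, 1, 0, 4) · 5: (5, 3, 1, 1, 2) · 6: (8, 1, 0, 2, 0) · 7: (8, 1, 0, 2, 0) · 8: (8, 1, 0, 2, 0) · 9: (8, 1, 0, 2, 0) · 10: (1, 0, 4, 7, 0) · 11: (1, 1, 0, 3, 11) · 12: (1, 1, 0, 3, 11) · 13: (1, 0, 4, 7, 0) · 14: (1, 0, 4, 7, 0) · 15: (1, 0, 4, 7, 0) · 16: (0, 1, 1, 0, 3)

6 distinct reps among the 16 weights ⇒ 6 W_19-linkage classes:

[[1, 4], [2, 10, 13, 14, 15], [3, 11, 12], [5], [6, 7, 8, 9], [16]]


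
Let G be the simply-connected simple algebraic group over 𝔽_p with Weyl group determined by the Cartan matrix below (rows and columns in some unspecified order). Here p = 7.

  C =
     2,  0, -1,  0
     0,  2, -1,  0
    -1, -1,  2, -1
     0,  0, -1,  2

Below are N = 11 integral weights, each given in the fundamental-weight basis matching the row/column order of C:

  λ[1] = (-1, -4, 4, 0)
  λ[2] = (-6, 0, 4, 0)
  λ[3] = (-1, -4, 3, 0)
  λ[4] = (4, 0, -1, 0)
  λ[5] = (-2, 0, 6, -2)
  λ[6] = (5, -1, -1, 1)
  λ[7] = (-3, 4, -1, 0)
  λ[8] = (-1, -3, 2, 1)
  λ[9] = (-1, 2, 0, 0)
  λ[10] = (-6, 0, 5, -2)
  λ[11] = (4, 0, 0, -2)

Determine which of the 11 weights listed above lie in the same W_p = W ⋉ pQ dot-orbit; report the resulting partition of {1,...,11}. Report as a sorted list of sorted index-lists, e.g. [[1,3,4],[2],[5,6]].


C ↔ D_4 under row/col permutation; |W(D_4)| = 192.

λ_j+ρ reflected into Ā_7 (⟨·,θ^∨⟩≤7); 4-tuples as given:

    1: (0, 3, 1, 1)
    2: (5, 1, 0, 1)
    3: (0, 3, 1, 1)
    4: (5, 1, 0, 1)
    5: (0, 0, 1, 0)
    6: (5, 1, 0, 1)
    7: (0, 3, 1, 1)
    8: (0, 2, 1, 2)
    9: (0, 3, 1, 1)
    10: (5, 1, 0, 1)
    11: (5, 1, 0, 1)

These 11 weights hit 4 W_7-dot-orbits; sizes (4, 5, 1, 1):

[[1, 3, 7, 9], [2, 4, 6, 10, 11], [5], [8]]


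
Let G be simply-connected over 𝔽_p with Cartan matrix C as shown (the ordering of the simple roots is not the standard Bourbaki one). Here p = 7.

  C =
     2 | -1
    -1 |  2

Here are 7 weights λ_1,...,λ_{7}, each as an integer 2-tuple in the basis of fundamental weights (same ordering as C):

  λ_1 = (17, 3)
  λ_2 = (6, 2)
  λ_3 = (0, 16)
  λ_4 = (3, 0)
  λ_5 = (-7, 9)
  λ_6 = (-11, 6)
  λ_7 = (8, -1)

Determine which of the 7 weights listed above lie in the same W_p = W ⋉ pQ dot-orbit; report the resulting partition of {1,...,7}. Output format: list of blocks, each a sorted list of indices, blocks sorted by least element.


Cartan matrix: type A_2 (|W|=6); un-permuting the 2 rows.

Alcove-folded reps (p=7, 7 weights, presented ϖ-order):

  [1] (3, 1)
  [2] (4, 0)
  [3] (3, 1)
  [4] (4, 1)
  [5] (3, 1)
  [6] (4, 0)
  [7] (5, 2)

These 7 weights hit 4 W_7-dot-orbits; sizes (3, 2, 1, 1):

[[1, 3, 5], [2, 6], [4], [7]]


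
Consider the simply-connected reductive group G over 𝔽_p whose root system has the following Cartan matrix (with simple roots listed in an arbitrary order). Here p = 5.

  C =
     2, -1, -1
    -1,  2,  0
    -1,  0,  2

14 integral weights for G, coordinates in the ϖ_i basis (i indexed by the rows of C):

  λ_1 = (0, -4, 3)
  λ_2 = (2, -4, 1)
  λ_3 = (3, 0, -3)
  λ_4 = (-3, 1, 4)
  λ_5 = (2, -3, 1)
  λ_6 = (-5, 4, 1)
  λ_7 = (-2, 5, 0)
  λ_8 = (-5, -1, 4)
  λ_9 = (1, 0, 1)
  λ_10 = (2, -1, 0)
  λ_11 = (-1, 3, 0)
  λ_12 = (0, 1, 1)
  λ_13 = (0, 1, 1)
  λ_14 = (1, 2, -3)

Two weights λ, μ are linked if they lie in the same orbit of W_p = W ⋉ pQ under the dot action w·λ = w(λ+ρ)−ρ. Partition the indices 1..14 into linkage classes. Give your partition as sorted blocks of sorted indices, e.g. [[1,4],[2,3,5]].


A_3 Cartan matrix, 3 simple roots permuted; ρ=(1,1,1).

Folding the 14 weights λ_j+ρ into Ā_5 (reps in the given 3-coord order):

  λ_1 → (2, 1, 2) · λ_2 → (0, 3, 2) · λ_3 → (2, 1, 2) · λ_4 → (2, 0, 3) · λ_5 → (1, 2, 2) · λ_6 → (2, 1, 2) · λ_7 → (0, 4, 1) · λ_8 → (0, 4, 1) · λ_9 → (2, 1, 2) · λ_10 → (3, 0, 1) · λ_11 → (0, 4, 1) · λ_12 → (1, 2, 2) · λ_13 → (1, 2, 2) · λ_14 → (0, 3, 2)

The 14 indices split into 6 linkage classes (same alcove rep ⇔ same W_5-dot-orbit):

[[1, 3, 6, 9], [2, 14], [4], [5, 12, 13], [7, 8, 11], [10]]


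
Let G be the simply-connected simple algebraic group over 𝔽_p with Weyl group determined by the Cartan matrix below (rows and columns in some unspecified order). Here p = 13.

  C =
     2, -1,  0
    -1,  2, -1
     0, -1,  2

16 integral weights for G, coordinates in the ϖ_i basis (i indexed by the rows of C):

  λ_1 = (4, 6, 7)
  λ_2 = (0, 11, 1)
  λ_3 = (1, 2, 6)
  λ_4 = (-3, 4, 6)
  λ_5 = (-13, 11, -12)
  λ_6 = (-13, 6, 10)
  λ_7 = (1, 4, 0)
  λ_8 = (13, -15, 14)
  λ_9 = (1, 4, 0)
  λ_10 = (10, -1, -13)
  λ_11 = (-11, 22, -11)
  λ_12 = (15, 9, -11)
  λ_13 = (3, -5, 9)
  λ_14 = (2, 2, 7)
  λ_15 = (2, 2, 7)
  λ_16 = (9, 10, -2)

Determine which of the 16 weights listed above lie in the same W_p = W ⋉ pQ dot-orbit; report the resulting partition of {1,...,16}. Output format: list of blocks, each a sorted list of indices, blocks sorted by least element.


A_3 Cartan matrix, 3 simple roots permuted; ρ=(1,1,1).

Each λ_j+ρ reduced to Ā_13; 3-tuples below use C's row order:

  λ_1 → (2, 5, 1) · λ_2 → (1, 11, 0) · λ_3 → (2, 3, 7) · λ_4 → (2, 3, 7) · λ_5 → (1, 11, 0) · λ_6 → (2, 5, 1) · λ_7 → (2, 5, 1) · λ_8 → (1, 11, 0) · λ_9 → (2, 5, 1) · λ_10 → (1, 11, 0) · λ_11 → (0, 3, 0) · λ_12 → (0, 3, 0) · λ_13 → (0, 4, 6) · λ_14 → (2, 3, 7) · λ_15 → (2, 3, 7) · λ_16 → (2, 3, 7)

Grouping the 16 weights by Ā_13-representative: 5 linkage classes.

[[1, 6, 7, 9], [2, 5, 8, 10], [3, 4, 14, 15, 16], [11, 12], [13]]


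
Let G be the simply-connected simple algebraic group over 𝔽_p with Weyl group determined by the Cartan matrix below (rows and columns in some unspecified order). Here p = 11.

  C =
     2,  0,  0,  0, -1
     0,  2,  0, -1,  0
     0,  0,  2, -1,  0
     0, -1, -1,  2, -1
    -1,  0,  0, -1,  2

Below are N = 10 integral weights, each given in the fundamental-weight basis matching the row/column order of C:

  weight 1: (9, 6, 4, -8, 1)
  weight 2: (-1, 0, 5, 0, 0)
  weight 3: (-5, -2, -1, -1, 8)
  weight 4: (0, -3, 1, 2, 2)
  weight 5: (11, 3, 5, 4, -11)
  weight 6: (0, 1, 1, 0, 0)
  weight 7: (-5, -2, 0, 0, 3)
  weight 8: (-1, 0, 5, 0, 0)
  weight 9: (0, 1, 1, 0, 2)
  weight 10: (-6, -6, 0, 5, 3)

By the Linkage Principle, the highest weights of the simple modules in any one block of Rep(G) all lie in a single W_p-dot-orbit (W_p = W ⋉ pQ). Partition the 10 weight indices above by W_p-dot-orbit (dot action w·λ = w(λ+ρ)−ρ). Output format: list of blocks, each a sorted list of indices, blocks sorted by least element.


D_5 Cartan matrix, 5 simple roots permuted; ρ=(1,1,1,1,1).

Ā_11 reps of the 10 weights (D_5, coords as presented):

  1: (4, 1, 1, 0, 0);  2: (0, 1, 6, 1, 1);  3: (4, 0, 1, 0, 2);  4: (1, 2, 2, 1, 1);  5: (4, 1, 1, 0, 0);  6: (1, 2, 2, 1, 1);  7: (4, 1, 1, 0, 0);  8: (0, 1, 6, 1, 1);  9: (1, 2, 2, 1, 1);  10: (4, 5, 1, 0, 0)

Partition of {1..10} into 5 W_11-dot-orbits:

[[1, 5, 7], [2, 8], [3], [4, 6, 9], [10]]


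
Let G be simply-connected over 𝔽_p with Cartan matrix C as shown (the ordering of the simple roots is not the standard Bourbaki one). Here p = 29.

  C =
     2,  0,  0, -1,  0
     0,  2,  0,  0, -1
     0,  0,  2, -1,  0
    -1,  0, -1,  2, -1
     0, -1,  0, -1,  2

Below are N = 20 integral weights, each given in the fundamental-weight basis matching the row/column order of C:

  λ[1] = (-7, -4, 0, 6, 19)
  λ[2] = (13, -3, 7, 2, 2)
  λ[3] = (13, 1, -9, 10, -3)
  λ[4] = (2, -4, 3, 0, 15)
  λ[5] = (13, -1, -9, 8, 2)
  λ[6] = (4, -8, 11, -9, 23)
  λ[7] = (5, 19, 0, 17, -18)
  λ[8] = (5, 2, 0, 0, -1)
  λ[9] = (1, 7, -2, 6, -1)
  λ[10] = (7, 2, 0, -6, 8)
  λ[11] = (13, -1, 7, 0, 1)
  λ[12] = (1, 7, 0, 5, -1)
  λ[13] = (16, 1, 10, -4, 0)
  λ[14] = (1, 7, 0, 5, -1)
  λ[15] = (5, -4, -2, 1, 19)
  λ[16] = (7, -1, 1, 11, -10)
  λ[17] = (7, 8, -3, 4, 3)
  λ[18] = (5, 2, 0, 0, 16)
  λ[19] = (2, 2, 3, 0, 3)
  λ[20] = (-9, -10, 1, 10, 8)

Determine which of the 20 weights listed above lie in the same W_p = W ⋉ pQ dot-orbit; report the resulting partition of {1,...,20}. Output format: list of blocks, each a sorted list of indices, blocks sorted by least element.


Dynkin diagram of C (from the 8 off-diagonal −1 entries): D_5.

W_29-reps of the 20 weights in Ā_29 (same 5-coord order as C):

    λ_1+ρ ↦ (6, 3, 1, 1, 0)
    λ_2+ρ ↦ (14, 0, 8, 1, 2)
    λ_3+ρ ↦ (14, 0, 8, 1, 2)
    λ_4+ρ ↦ (3, 3, 4, 1, 4)
    λ_5+ρ ↦ (14, 0, 8, 1, 2)
    λ_6+ρ ↦ (3, 3, 4, 1, 4)
    λ_7+ρ ↦ (6, 3, 1, 1, 0)
    λ_8+ρ ↦ (6, 3, 1, 1, 0)
    λ_9+ρ ↦ (2, 8, 1, 6, 0)
    λ_10+ρ ↦ (3, 3, 4, 1, 4)
    λ_11+ρ ↦ (14, 0, 8, 1, 2)
    λ_12+ρ ↦ (2, 8, 1, 6, 0)
    λ_13+ρ ↦ (14, 0, 8, 1, 2)
    λ_14+ρ ↦ (2, 8, 1, 6, 0)
    λ_15+ρ ↦ (6, 3, 1, 1, 0)
    λ_16+ρ ↦ (8, 9, 2, 3, 0)
    λ_17+ρ ↦ (8, 9, 2, 3, 0)
    λ_18+ρ ↦ (6, 3, 1, 1, 0)
    λ_19+ρ ↦ (3, 3, 4, 1, 4)
    λ_20+ρ ↦ (8, 9, 2, 3, 0)

Grouping the 20 weights by Ā_29-representative: 5 linkage classes.

[[1, 7, 8, 15, 18], [2, 3, 5, 11, 13], [4, 6, 10, 19], [9, 12, 14], [16, 17, 20]]


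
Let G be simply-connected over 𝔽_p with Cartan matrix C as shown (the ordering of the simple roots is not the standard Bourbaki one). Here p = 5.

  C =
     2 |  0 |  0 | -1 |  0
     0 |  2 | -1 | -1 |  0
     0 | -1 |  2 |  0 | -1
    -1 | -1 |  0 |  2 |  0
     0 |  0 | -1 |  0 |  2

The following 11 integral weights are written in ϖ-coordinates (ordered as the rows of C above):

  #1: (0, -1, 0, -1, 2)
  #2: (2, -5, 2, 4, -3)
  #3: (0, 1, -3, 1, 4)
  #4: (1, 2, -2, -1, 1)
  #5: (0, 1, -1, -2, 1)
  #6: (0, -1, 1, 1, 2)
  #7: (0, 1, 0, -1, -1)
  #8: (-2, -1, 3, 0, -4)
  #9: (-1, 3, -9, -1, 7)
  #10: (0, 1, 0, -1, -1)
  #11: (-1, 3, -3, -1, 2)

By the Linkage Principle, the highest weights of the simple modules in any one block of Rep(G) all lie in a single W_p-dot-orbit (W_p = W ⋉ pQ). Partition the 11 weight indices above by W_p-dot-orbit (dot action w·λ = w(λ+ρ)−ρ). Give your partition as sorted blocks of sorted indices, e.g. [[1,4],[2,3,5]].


Dynkin diagram of C (from the 8 off-diagonal −1 entries): A_5.

Each λ_j+ρ reduced to Ā_5; 5-tuples below use C's row order:

    λ_1 → (1, 0, 1, 0, 3)
    λ_2 → (0, 1, 0, 1, 2)
    λ_3 → (2, 0, 2, 0, 0)
    λ_4 → (1, 2, 1, 0, 0)
    λ_5 → (0, 1, 0, 1, 2)
    λ_6 → (2, 0, 2, 0, 0)
    λ_7 → (1, 2, 1, 0, 0)
    λ_8 → (1, 0, 1, 0, 3)
    λ_9 → (1, 0, 1, 0, 3)
    λ_10 → (1, 2, 1, 0, 0)
    λ_11 → (0, 2, 2, 0, 1)

Linkage partition of the 11 weights (5 classes, p=5):

[[1, 8, 9], [2, 5], [3, 6], [4, 7, 10], [11]]


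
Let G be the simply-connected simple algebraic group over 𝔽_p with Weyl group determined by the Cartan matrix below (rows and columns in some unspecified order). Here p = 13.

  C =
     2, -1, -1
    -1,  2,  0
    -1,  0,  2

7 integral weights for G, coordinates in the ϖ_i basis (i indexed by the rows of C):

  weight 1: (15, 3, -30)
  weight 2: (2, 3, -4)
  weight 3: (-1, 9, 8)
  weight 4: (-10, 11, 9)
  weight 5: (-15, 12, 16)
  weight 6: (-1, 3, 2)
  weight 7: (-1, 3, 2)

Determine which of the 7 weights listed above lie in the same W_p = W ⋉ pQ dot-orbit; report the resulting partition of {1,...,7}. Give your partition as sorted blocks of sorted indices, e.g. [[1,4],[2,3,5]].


C ↔ A_3 under row/col permutation; |W(A_3)| = 24.

Each λ_j+ρ reduced to Ā_13; 3-tuples below use C's row order:

  [1] (0, 4, 3)
  [2] (0, 4, 3)
  [3] (0, 4, 3)
  [4] (9, 3, 1)
  [5] (9, 3, 1)
  [6] (0, 4, 3)
  [7] (0, 4, 3)

Linkage partition of the 7 weights (2 classes, p=13):

[[1, 2, 3, 6, 7], [4, 5]]


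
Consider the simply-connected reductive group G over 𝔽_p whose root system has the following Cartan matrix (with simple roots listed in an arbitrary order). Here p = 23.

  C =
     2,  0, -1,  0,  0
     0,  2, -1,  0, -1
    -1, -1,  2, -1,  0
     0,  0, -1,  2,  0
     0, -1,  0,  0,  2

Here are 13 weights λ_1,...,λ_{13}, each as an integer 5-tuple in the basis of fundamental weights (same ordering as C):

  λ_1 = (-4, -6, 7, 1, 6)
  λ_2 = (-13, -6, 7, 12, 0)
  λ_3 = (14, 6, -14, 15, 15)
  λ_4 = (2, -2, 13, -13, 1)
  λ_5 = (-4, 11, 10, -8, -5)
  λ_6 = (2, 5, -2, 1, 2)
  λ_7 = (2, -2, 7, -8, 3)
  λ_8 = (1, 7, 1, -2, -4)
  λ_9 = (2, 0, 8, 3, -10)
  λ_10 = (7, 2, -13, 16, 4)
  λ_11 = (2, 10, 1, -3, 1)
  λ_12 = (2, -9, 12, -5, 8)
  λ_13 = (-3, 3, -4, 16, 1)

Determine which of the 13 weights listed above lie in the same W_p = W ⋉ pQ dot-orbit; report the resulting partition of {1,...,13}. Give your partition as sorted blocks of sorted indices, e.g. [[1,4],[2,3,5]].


Dynkin diagram of C (from the 8 off-diagonal −1 entries): D_5.

Alcove-folded reps (p=23, 13 weights, presented ϖ-order):

  λ_1+ρ ↦ (3, 5, 0, 2, 2) · λ_2+ρ ↦ (3, 4, 1, 4, 4) · λ_3+ρ ↦ (3, 5, 0, 2, 2) · λ_4+ρ ↦ (3, 1, 1, 12, 1) · λ_5+ρ ↦ (3, 1, 0, 7, 3) · λ_6+ρ ↦ (2, 5, 1, 1, 3) · λ_7+ρ ↦ (3, 1, 0, 7, 3) · λ_8+ρ ↦ (2, 5, 1, 1, 3) · λ_9+ρ ↦ (3, 5, 1, 4, 1) · λ_10+ρ ↦ (3, 4, 1, 4, 4) · λ_11+ρ ↦ (3, 5, 0, 2, 2) · λ_12+ρ ↦ (3, 5, 1, 4, 1) · λ_13+ρ ↦ (3, 1, 1, 12, 1)

These 13 weights hit 6 W_23-dot-orbits; sizes (3, 2, 2, 2, 2, 2):

[[1, 3, 11], [2, 10], [4, 13], [5, 7], [6, 8], [9, 12]]


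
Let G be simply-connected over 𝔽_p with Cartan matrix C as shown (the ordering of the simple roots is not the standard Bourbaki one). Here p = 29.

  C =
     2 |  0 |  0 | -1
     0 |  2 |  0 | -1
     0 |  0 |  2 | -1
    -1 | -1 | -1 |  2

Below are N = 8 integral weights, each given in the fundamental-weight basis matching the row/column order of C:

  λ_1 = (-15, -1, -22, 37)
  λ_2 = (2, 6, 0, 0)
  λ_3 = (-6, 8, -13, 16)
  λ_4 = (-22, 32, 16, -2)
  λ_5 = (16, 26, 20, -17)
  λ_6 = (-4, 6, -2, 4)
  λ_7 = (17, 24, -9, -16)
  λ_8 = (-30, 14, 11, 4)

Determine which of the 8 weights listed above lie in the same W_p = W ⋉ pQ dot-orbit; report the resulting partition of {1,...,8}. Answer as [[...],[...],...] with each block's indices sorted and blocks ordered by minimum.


D_4 Cartan matrix, 4 simple roots permuted; ρ=(1,1,1,1).

λ_j+ρ reflected into Ā_29 (⟨·,θ^∨⟩≤29); 4-tuples as given:

  1: (5, 9, 12, 0) · 2: (3, 7, 1, 1) · 3: (5, 9, 12, 0) · 4: (3, 7, 1, 1) · 5: (3, 7, 1, 1) · 6: (3, 7, 1, 1) · 7: (5, 2, 15, 3) · 8: (5, 9, 12, 0)

3 distinct reps among the 8 weights ⇒ 3 W_29-linkage classes:

[[1, 3, 8], [2, 4, 5, 6], [7]]


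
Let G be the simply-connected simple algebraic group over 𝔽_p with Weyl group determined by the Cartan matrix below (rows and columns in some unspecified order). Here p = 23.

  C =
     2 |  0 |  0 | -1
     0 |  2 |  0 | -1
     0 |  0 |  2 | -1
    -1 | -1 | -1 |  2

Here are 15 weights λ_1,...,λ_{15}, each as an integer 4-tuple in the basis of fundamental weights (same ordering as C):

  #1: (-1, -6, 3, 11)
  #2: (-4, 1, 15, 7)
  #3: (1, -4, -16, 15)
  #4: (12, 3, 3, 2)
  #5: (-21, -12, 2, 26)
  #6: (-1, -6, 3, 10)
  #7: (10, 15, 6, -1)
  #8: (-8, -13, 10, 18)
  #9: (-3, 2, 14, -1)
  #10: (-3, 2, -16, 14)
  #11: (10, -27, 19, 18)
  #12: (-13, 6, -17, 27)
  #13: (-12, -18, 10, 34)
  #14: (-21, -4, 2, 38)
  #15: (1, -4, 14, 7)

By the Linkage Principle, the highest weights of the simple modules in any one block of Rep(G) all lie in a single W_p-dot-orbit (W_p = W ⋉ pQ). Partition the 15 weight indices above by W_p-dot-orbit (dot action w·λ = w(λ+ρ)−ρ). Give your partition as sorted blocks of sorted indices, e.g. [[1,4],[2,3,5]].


Type D_4, rank 4, |W|=192; reorder rows/cols to standard.

Ā_23 reps of the 15 weights (D_4, coords as presented):

  λ_1+ρ ↦ (0, 5, 4, 7) · λ_2+ρ ↦ (0, 1, 13, 2) · λ_3+ρ ↦ (0, 1, 13, 2) · λ_4+ρ ↦ (12, 3, 3, 1) · λ_5+ρ ↦ (12, 3, 3, 1) · λ_6+ρ ↦ (0, 5, 4, 6) · λ_7+ρ ↦ (0, 5, 4, 7) · λ_8+ρ ↦ (0, 5, 4, 7) · λ_9+ρ ↦ (0, 1, 13, 2) · λ_10+ρ ↦ (0, 1, 13, 2) · λ_11+ρ ↦ (12, 3, 3, 1) · λ_12+ρ ↦ (0, 5, 4, 7) · λ_13+ρ ↦ (5, 1, 5, 6) · λ_14+ρ ↦ (12, 3, 3, 1) · λ_15+ρ ↦ (0, 1, 13, 2)

Partition of {1..15} into 5 W_23-dot-orbits:

[[1, 7, 8, 12], [2, 3, 9, 10, 15], [4, 5, 11, 14], [6], [13]]


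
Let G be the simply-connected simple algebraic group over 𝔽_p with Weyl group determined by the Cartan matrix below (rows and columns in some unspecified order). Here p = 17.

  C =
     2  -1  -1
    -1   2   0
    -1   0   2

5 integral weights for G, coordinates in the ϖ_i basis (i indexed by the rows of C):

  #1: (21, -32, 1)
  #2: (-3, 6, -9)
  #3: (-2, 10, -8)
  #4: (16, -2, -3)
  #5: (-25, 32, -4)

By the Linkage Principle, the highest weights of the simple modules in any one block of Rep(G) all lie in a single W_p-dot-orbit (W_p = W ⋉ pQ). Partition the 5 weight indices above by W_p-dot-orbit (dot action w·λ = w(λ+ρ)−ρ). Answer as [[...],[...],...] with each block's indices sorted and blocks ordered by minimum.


C ↔ A_3 under row/col permutation; |W(A_3)| = 24.

Alcove-folded reps (p=17, 5 weights, presented ϖ-order):

    [1] (5, 3, 2)
    [2] (5, 3, 2)
    [3] (7, 3, 1)
    [4] (14, 1, 2)
    [5] (7, 3, 1)

These 5 weights hit 3 W_17-dot-orbits; sizes (2, 2, 1):

[[1, 2], [3, 5], [4]]


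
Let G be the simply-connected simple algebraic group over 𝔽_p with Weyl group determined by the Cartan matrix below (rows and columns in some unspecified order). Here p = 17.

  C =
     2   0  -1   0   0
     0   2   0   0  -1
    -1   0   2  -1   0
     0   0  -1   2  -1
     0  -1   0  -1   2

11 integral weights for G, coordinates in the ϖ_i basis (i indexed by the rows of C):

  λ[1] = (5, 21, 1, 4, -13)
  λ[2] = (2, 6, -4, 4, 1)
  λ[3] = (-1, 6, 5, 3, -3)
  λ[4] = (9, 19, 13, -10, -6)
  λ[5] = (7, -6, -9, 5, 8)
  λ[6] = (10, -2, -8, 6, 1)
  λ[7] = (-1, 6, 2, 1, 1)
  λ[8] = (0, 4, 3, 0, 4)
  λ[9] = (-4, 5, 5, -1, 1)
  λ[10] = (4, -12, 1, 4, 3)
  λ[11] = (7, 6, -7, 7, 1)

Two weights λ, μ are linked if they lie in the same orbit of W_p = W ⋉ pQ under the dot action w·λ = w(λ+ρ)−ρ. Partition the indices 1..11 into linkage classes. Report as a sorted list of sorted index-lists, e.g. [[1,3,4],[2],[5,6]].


Cartan matrix: type A_5 (|W|=720); un-permuting the 5 rows.

Ā_17 reps of the 11 weights (A_5, coords as presented):

  [1] (5, 4, 0, 2, 5) · [2] (0, 7, 3, 2, 2) · [3] (0, 5, 6, 2, 2) · [4] (0, 7, 3, 2, 2) · [5] (0, 5, 6, 2, 2) · [6] (4, 1, 7, 0, 1) · [7] (0, 7, 3, 2, 2) · [8] (1, 5, 4, 1, 5) · [9] (3, 6, 3, 0, 2) · [10] (5, 4, 0, 2, 5) · [11] (0, 5, 6, 2, 2)

These 11 weights hit 6 W_17-dot-orbits; sizes (2, 3, 3, 1, 1, 1):

[[1, 10], [2, 4, 7], [3, 5, 11], [6], [8], [9]]


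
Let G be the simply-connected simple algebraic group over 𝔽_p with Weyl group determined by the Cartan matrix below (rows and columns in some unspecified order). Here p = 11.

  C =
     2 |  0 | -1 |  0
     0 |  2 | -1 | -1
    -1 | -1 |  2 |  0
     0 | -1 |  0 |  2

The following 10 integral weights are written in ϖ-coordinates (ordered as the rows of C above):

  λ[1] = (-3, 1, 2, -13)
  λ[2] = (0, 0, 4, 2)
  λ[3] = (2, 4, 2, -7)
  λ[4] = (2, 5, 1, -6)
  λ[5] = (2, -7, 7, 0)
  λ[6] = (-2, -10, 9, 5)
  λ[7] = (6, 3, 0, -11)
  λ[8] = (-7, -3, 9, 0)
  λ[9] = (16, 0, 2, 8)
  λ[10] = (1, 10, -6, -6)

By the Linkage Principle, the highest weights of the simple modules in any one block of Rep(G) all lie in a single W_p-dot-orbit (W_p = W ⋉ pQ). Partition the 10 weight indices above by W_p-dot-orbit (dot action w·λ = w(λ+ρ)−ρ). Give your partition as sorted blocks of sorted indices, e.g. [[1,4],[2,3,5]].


A_4 Cartan matrix, 4 simple roots permuted; ρ=(1,1,1,1).

Ā_11 reps of the 10 weights (A_4, coords as presented):

  λ_1+ρ ↦ (6, 1, 2, 1);  λ_2+ρ ↦ (1, 1, 5, 3);  λ_3+ρ ↦ (3, 1, 2, 5);  λ_4+ρ ↦ (3, 1, 2, 5);  λ_5+ρ ↦ (3, 1, 2, 5);  λ_6+ρ ↦ (1, 6, 0, 3);  λ_7+ρ ↦ (1, 1, 5, 3);  λ_8+ρ ↦ (6, 1, 2, 1);  λ_9+ρ ↦ (6, 1, 2, 1);  λ_10+ρ ↦ (3, 1, 2, 5)

Linkage partition of the 10 weights (4 classes, p=11):

[[1, 8, 9], [2, 7], [3, 4, 5, 10], [6]]


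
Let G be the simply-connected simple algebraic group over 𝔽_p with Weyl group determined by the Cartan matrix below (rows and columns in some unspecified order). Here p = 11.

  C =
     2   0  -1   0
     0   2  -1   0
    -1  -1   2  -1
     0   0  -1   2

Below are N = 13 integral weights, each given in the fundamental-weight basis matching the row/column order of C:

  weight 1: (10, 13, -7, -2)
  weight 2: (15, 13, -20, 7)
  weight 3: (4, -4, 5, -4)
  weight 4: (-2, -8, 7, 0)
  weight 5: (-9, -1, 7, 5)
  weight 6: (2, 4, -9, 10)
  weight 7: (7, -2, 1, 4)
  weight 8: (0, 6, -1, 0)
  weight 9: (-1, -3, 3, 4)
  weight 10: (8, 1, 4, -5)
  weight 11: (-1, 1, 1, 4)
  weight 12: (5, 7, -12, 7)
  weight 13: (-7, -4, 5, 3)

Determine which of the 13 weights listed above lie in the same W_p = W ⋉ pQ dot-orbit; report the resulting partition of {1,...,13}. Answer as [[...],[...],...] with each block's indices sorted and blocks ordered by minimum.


Dynkin diagram of C (from the 6 off-diagonal −1 entries): D_4.

Ā_11 reps of the 13 weights (D_4, coords as presented):

  λ_1+ρ ↦ (3, 0, 3, 1)
  λ_2+ρ ↦ (5, 3, 0, 3)
  λ_3+ρ ↦ (5, 3, 0, 3)
  λ_4+ρ ↦ (1, 7, 0, 1)
  λ_5+ρ ↦ (5, 3, 0, 3)
  λ_6+ρ ↦ (5, 3, 0, 3)
  λ_7+ρ ↦ (4, 3, 1, 1)
  λ_8+ρ ↦ (1, 7, 0, 1)
  λ_9+ρ ↦ (0, 2, 2, 5)
  λ_10+ρ ↦ (4, 3, 1, 1)
  λ_11+ρ ↦ (0, 2, 2, 5)
  λ_12+ρ ↦ (5, 3, 0, 3)
  λ_13+ρ ↦ (3, 0, 3, 1)

Grouping the 13 weights by Ā_11-representative: 5 linkage classes.

[[1, 13], [2, 3, 5, 6, 12], [4, 8], [7, 10], [9, 11]]


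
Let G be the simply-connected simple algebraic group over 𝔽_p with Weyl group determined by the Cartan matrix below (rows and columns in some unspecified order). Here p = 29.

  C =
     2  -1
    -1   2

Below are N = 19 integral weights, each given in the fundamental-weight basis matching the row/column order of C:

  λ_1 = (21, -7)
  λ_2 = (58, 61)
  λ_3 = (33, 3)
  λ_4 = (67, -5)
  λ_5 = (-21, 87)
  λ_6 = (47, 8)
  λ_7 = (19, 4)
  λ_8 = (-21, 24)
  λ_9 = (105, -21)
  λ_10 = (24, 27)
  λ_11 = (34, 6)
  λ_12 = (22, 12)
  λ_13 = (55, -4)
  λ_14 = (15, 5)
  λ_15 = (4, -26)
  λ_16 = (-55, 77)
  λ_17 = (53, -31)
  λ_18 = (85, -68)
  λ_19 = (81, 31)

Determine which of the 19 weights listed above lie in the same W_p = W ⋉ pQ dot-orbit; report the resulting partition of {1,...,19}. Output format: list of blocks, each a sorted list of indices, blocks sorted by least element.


Cartan matrix: type A_2 (|W|=6); un-permuting the 2 rows.

Ā_29 reps of the 19 weights (A_2, coords as presented):

    1: (16, 6)
    2: (1, 4)
    3: (20, 5)
    4: (4, 19)
    5: (1, 19)
    6: (1, 19)
    7: (20, 5)
    8: (20, 5)
    9: (1, 19)
    10: (1, 4)
    11: (16, 6)
    12: (16, 6)
    13: (2, 24)
    14: (16, 6)
    15: (20, 5)
    16: (20, 5)
    17: (1, 4)
    18: (1, 19)
    19: (2, 24)

These 19 weights hit 6 W_29-dot-orbits; sizes (4, 3, 5, 1, 4, 2):

[[1, 11, 12, 14], [2, 10, 17], [3, 7, 8, 15, 16], [4], [5, 6, 9, 18], [13, 19]]
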